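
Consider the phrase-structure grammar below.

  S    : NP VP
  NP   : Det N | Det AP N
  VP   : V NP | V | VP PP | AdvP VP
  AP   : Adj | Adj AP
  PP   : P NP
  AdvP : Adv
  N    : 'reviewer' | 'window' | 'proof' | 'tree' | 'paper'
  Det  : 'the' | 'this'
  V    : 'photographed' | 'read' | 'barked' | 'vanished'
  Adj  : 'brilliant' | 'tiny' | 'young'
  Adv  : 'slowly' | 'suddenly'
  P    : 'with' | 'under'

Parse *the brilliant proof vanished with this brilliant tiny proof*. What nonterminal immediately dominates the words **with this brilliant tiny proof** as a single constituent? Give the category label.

S
  NP
    Det: the
    AP
      Adj: brilliant
    N: proof
  VP
    VP
      V: vanished
    PP
      P: with
      NP
        Det: this
        AP
          Adj: brilliant
          AP
            Adj: tiny
        N: proof
The span 'with this brilliant tiny proof' is the PP node built by PP → P NP.

PP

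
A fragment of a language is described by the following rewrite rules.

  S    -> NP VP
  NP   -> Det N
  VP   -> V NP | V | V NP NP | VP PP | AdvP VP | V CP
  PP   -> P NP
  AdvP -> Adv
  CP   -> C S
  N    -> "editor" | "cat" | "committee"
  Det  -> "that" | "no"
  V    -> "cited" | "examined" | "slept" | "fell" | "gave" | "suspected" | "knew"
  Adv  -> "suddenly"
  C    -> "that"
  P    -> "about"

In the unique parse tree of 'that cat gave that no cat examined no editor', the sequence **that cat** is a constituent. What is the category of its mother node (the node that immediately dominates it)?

S
  NP
    Det: that
    N: cat
  VP
    V: gave
    CP
      C: that
      S
        NP
          Det: no
          N: cat
        VP
          V: examined
          NP
            Det: no
            N: editor
The span 'that cat' is the NP node built by NP → Det N.
Its mother is the S built by S → NP VP.

S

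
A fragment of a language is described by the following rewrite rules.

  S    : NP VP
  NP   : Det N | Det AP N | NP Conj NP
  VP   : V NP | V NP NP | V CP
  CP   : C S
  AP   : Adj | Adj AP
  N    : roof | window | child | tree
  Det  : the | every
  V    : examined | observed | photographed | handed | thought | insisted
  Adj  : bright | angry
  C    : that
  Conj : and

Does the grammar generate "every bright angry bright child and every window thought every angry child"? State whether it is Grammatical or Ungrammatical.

[S [NP [NP [Det every] [AP [Adj bright] [AP [Adj angry] [AP [Adj bright]]]] [N child]] [Conj and] [NP [Det every] [N window]]] [VP [V thought] [NP [Det every] [AP [Adj angry]] [N child]]]]
The bracketing above is licensed at every node by one of the given productions, with S at the root.

Grammatical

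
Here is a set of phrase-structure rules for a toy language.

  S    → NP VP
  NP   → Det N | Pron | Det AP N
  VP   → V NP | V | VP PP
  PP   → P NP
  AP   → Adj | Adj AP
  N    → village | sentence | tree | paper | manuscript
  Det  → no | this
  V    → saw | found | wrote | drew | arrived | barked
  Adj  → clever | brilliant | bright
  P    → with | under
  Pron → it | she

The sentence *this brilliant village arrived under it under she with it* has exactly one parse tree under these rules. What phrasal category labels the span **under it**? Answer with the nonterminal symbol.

[S [NP [Det this] [AP [Adj brilliant]] [N village]] [VP [VP [VP [VP [V arrived]] [PP [P under] [NP [Pron it]]]] [PP [P under] [NP [Pron she]]]] [PP [P with] [NP [Pron it]]]]]
The span 'under it' is the PP node built by PP → P NP.

PP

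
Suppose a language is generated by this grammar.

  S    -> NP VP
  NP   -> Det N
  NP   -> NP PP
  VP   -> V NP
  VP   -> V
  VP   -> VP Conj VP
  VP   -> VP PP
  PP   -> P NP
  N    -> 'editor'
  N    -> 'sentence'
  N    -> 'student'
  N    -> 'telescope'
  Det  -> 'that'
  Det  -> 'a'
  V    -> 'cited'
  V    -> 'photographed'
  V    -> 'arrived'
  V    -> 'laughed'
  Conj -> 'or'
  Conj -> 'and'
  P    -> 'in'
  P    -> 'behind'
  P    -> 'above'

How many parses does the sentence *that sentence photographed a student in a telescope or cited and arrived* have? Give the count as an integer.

4

Two of the 4 distinct bracketings:
[S [NP [Det that] [N sentence]] [VP [VP [V photographed] [NP [NP [Det a] [N student]] [PP [P in] [NP [Det a] [N telescope]]]]] [Conj or] [VP [VP [V cited]] [Conj and] [VP [V arrived]]]]]
[S [NP [Det that] [N sentence]] [VP [VP [VP [V photographed] [NP [Det a] [N student]]] [PP [P in] [NP [Det a] [N telescope]]]] [Conj or] [VP [VP [V cited]] [Conj and] [VP [V arrived]]]]]
The difference turns on whether NP → NP PP is used at the relevant span, versus an alternative expansion of NP.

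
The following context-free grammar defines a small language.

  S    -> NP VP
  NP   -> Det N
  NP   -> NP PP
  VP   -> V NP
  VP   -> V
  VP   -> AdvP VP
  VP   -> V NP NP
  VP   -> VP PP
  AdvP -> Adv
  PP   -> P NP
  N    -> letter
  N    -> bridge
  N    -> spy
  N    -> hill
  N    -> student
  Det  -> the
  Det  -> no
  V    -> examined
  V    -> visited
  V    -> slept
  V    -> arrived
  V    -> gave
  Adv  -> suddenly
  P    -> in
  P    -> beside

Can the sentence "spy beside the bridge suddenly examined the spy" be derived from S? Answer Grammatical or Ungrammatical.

For S → NP VP, no prefix of the string parses as an NP.

Ungrammatical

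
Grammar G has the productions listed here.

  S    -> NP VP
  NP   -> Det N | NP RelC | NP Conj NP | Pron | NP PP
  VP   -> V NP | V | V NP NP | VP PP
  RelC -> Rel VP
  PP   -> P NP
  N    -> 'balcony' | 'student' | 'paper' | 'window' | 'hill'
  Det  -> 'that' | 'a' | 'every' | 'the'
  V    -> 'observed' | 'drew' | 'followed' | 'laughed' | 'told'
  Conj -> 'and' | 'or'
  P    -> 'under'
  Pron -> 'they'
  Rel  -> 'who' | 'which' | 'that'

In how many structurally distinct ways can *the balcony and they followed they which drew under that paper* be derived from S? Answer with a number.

Two of the 3 distinct bracketings:
[S [NP [NP [Det the] [N balcony]] [Conj and] [NP [Pron they]]] [VP [V followed] [NP [NP [Pron they]] [RelC [Rel which] [VP [VP [V drew]] [PP [P under] [NP [Det that] [N paper]]]]]]]]
[S [NP [NP [Det the] [N balcony]] [Conj and] [NP [Pron they]]] [VP [V followed] [NP [NP [NP [Pron they]] [RelC [Rel which] [VP [V drew]]]] [PP [P under] [NP [Det that] [N paper]]]]]]
The difference turns on whether NP → NP PP is used at the relevant span, versus an alternative expansion of NP.

3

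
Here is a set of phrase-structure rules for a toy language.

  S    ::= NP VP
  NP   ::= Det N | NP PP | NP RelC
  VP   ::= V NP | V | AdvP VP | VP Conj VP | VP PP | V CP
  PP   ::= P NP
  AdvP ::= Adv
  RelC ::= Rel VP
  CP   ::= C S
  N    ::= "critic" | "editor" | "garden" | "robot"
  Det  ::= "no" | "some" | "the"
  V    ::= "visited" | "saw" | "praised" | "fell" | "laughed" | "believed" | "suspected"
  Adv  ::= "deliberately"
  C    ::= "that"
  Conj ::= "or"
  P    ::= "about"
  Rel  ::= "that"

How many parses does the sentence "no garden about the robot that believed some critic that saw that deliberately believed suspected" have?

Two of the 9 distinct bracketings:
[S [NP [NP [Det no] [N garden]] [PP [P about] [NP [NP [Det the] [N robot]] [RelC [Rel that] [VP [V believed] [NP [NP [NP [Det some] [N critic]] [RelC [Rel that] [VP [V saw]]]] [RelC [Rel that] [VP [AdvP [Adv deliberately]] [VP [V believed]]]]]]]]]] [VP [V suspected]]]
[S [NP [NP [Det no] [N garden]] [PP [P about] [NP [NP [NP [Det the] [N robot]] [RelC [Rel that] [VP [V believed] [NP [NP [Det some] [N critic]] [RelC [Rel that] [VP [V saw]]]]]]] [RelC [Rel that] [VP [AdvP [Adv deliberately]] [VP [V believed]]]]]]] [VP [V suspected]]]
The trees differ in how a recursive rule is bracketed over the same span.

9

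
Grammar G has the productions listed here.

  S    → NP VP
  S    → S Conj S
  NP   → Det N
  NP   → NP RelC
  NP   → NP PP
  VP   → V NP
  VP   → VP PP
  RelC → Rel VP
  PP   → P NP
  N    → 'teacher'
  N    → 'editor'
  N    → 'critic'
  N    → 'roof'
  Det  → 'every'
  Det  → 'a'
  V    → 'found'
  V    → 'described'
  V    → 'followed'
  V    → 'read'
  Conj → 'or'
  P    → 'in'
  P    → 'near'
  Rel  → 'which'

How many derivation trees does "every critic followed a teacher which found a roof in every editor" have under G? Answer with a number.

Two of the 4 distinct bracketings:
[S [NP [Det every] [N critic]] [VP [V followed] [NP [NP [Det a] [N teacher]] [RelC [Rel which] [VP [V found] [NP [NP [Det a] [N roof]] [PP [P in] [NP [Det every] [N editor]]]]]]]]]
[S [NP [Det every] [N critic]] [VP [V followed] [NP [NP [Det a] [N teacher]] [RelC [Rel which] [VP [VP [V found] [NP [Det a] [N roof]]] [PP [P in] [NP [Det every] [N editor]]]]]]]]
The difference turns on whether NP → NP PP is used at the relevant span, versus an alternative expansion of NP.

4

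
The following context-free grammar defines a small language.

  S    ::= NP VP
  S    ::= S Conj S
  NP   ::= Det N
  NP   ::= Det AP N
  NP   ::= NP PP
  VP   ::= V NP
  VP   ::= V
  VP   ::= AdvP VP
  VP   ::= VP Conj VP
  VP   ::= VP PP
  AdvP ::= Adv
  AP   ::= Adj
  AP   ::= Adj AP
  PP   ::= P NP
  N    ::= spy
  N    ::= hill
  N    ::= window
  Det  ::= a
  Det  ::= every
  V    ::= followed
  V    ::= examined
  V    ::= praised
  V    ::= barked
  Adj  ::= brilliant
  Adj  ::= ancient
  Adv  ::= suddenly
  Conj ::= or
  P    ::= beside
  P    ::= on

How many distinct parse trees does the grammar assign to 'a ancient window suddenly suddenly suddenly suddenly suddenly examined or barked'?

6

Two of the 6 distinct bracketings:
[S [NP [Det a] [AP [Adj ancient]] [N window]] [VP [AdvP [Adv suddenly]] [VP [AdvP [Adv suddenly]] [VP [AdvP [Adv suddenly]] [VP [AdvP [Adv suddenly]] [VP [AdvP [Adv suddenly]] [VP [VP [V examined]] [Conj or] [VP [V barked]]]]]]]]]
[S [NP [Det a] [AP [Adj ancient]] [N window]] [VP [AdvP [Adv suddenly]] [VP [AdvP [Adv suddenly]] [VP [AdvP [Adv suddenly]] [VP [AdvP [Adv suddenly]] [VP [VP [AdvP [Adv suddenly]] [VP [V examined]]] [Conj or] [VP [V barked]]]]]]]]
The trees differ in how a recursive rule is bracketed over the same span.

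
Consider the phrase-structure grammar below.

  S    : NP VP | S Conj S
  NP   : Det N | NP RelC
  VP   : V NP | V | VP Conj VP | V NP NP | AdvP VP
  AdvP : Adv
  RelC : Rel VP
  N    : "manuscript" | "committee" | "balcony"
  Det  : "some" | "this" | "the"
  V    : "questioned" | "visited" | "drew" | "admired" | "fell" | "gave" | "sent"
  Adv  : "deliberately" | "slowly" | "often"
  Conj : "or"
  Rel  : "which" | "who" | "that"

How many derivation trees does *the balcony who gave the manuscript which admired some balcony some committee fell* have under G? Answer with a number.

3

Two of the 3 distinct bracketings:
[S [NP [NP [Det the] [N balcony]] [RelC [Rel who] [VP [V gave] [NP [NP [Det the] [N manuscript]] [RelC [Rel which] [VP [V admired] [NP [Det some] [N balcony]] [NP [Det some] [N committee]]]]]]]] [VP [V fell]]]
[S [NP [NP [Det the] [N balcony]] [RelC [Rel who] [VP [V gave] [NP [NP [Det the] [N manuscript]] [RelC [Rel which] [VP [V admired] [NP [Det some] [N balcony]]]]] [NP [Det some] [N committee]]]]] [VP [V fell]]]
The trees differ in how a recursive rule is bracketed over the same span.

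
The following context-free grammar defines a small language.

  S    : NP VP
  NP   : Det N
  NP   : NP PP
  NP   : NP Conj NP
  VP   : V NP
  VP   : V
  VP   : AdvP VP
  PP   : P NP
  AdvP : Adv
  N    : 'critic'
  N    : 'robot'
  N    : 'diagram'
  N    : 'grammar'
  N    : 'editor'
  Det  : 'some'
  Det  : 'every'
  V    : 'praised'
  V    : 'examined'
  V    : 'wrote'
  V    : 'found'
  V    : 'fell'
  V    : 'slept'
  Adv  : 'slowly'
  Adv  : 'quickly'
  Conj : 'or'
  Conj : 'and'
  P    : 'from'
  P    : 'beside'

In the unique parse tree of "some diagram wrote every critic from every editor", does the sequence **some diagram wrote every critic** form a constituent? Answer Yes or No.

[S [NP [Det some] [N diagram]] [VP [V wrote] [NP [NP [Det every] [N critic]] [PP [P from] [NP [Det every] [N editor]]]]]]
The smallest constituent containing 'some diagram wrote every critic' is the S spanning 'some diagram wrote every critic from every editor'; no single node in the tree dominates exactly the given words.

No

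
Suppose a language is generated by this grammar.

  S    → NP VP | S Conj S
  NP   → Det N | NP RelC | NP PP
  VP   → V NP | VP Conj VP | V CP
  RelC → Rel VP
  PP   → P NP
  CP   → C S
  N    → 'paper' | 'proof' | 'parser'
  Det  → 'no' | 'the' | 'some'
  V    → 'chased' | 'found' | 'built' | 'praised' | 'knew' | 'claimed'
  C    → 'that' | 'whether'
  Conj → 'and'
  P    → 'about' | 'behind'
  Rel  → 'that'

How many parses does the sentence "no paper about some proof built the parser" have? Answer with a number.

1

[S [NP [NP [Det no] [N paper]] [PP [P about] [NP [Det some] [N proof]]]] [VP [V built] [NP [Det the] [N parser]]]]
No rule offers an alternative attachment or grouping for any span, so this is the only derivation.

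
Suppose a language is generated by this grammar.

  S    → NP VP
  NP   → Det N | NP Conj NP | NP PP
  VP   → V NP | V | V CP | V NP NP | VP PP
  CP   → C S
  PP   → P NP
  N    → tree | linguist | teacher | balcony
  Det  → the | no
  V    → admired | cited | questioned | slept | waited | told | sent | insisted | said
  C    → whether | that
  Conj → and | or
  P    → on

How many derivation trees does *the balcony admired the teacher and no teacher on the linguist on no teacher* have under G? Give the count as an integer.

9

Two of the 9 distinct bracketings:
[S [NP [Det the] [N balcony]] [VP [V admired] [NP [NP [Det the] [N teacher]] [Conj and] [NP [NP [Det no] [N teacher]] [PP [P on] [NP [NP [Det the] [N linguist]] [PP [P on] [NP [Det no] [N teacher]]]]]]]]]
[S [NP [Det the] [N balcony]] [VP [V admired] [NP [NP [Det the] [N teacher]] [Conj and] [NP [NP [NP [Det no] [N teacher]] [PP [P on] [NP [Det the] [N linguist]]]] [PP [P on] [NP [Det no] [N teacher]]]]]]]
The trees differ in how a recursive rule is bracketed over the same span.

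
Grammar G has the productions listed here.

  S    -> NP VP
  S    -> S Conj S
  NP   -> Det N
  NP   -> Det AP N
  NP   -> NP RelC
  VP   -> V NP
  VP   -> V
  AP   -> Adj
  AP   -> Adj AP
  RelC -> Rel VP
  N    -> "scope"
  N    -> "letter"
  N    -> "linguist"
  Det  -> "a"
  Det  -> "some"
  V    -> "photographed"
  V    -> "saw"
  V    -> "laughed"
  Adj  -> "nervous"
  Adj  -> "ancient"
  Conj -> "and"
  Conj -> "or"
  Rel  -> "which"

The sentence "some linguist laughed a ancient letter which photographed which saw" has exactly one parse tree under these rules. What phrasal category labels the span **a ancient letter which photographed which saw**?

NP

S
  NP
    Det: some
    N: linguist
  VP
    V: laughed
    NP
      NP
        NP
          Det: a
          AP
            Adj: ancient
          N: letter
        RelC
          Rel: which
          VP
            V: photographed
      RelC
        Rel: which
        VP
          V: saw
The span 'a ancient letter which photographed which saw' is the NP node built by NP → NP RelC.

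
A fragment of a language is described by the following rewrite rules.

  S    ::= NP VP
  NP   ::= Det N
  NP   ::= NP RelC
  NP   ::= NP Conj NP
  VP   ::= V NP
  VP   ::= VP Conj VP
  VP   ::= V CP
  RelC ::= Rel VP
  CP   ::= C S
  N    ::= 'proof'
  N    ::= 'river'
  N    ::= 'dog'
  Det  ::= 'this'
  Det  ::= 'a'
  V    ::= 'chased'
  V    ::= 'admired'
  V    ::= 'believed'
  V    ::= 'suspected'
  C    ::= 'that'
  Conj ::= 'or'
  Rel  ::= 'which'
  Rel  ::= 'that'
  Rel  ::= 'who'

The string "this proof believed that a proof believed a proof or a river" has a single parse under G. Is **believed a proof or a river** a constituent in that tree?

Yes

[S [NP [Det this] [N proof]] [VP [V believed] [CP [C that] [S [NP [Det a] [N proof]] [VP [V believed] [NP [NP [Det a] [N proof]] [Conj or] [NP [Det a] [N river]]]]]]]]
The words 'believed a proof or a river' are exhaustively dominated by a single VP node (built by VP → V NP), so they form a constituent.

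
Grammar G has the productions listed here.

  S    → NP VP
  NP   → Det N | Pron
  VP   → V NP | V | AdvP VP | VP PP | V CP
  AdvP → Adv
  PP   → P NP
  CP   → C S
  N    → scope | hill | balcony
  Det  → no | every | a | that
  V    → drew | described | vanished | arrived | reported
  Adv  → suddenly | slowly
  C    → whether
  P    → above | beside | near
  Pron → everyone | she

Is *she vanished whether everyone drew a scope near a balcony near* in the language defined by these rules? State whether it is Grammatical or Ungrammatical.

For S → NP VP, the only prefix that parses as NP is 'she', but the remainder 'vanished whether everyone drew a scope near a balcony near' is not a VP under these rules.

Ungrammatical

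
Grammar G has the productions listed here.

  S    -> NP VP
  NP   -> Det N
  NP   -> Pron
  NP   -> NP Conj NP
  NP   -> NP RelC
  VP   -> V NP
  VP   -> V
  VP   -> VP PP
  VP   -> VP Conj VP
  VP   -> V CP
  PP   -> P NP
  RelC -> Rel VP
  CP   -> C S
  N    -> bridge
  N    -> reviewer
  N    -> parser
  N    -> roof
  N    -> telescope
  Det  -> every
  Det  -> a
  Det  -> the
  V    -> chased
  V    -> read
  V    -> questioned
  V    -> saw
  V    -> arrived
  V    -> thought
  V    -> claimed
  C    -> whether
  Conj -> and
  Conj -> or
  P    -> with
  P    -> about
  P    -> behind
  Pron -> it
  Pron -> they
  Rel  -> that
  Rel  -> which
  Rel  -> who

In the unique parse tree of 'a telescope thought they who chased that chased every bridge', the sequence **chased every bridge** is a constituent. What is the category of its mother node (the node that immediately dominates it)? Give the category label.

RelC

S
  NP
    Det: a
    N: telescope
  VP
    V: thought
    NP
      NP
        NP
          Pron: they
        RelC
          Rel: who
          VP
            V: chased
      RelC
        Rel: that
        VP
          V: chased
          NP
            Det: every
            N: bridge
The span 'chased every bridge' is the VP node built by VP → V NP.
Its mother is the RelC built by RelC → Rel VP.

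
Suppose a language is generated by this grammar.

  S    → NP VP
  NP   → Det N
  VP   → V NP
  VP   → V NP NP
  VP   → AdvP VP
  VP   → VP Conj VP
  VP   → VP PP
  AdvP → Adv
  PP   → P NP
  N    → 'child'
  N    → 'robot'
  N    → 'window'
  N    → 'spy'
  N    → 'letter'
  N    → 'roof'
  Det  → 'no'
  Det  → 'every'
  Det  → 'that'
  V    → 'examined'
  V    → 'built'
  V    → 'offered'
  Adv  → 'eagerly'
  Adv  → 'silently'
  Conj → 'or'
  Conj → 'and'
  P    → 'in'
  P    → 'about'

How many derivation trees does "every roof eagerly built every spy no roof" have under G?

[S [NP [Det every] [N roof]] [VP [AdvP [Adv eagerly]] [VP [V built] [NP [Det every] [N spy]] [NP [Det no] [N roof]]]]]
No rule offers an alternative attachment or grouping for any span, so this is the only derivation.

1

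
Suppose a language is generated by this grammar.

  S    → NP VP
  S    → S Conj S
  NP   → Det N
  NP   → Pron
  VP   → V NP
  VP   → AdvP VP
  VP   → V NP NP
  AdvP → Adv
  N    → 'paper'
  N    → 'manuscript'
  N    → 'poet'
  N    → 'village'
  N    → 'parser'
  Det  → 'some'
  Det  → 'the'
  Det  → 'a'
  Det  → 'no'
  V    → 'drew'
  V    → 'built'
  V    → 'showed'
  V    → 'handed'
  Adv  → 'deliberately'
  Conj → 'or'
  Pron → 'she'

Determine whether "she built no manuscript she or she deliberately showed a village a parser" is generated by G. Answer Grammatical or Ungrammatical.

[S [S [NP [Pron she]] [VP [V built] [NP [Det no] [N manuscript]] [NP [Pron she]]]] [Conj or] [S [NP [Pron she]] [VP [AdvP [Adv deliberately]] [VP [V showed] [NP [Det a] [N village]] [NP [Det a] [N parser]]]]]]
Each bracket corresponds to one application of a listed rule, so the string is derivable from S.

Grammatical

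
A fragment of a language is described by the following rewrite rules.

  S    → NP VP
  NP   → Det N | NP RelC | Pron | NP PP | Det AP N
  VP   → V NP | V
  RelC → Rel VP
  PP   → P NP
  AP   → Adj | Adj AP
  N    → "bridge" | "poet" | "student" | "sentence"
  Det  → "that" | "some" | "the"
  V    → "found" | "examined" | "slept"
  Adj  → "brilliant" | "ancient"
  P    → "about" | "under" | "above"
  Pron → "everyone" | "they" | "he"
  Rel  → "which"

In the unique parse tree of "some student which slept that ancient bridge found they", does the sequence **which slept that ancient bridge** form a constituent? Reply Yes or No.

[S [NP [NP [Det some] [N student]] [RelC [Rel which] [VP [V slept] [NP [Det that] [AP [Adj ancient]] [N bridge]]]]] [VP [V found] [NP [Pron they]]]]
The words 'which slept that ancient bridge' are exhaustively dominated by a single RelC node (built by RelC → Rel VP), so they form a constituent.

Yes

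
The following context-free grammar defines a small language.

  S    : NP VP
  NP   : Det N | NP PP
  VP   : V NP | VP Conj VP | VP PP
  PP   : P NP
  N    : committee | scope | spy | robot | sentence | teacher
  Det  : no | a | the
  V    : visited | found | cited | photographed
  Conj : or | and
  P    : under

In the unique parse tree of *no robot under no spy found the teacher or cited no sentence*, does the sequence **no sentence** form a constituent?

[S [NP [NP [Det no] [N robot]] [PP [P under] [NP [Det no] [N spy]]]] [VP [VP [V found] [NP [Det the] [N teacher]]] [Conj or] [VP [V cited] [NP [Det no] [N sentence]]]]]
The words 'no sentence' are exhaustively dominated by a single NP node (built by NP → Det N), so they form a constituent.

Yes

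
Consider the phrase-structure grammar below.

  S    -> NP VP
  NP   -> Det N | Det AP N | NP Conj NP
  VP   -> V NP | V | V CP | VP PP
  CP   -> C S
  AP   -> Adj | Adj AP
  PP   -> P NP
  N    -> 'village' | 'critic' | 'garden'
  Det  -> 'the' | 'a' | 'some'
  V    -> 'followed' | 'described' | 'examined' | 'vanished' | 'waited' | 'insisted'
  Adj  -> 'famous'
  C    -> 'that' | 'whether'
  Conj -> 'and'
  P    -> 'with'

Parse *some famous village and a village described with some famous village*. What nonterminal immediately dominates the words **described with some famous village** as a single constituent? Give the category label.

VP

[S [NP [NP [Det some] [AP [Adj famous]] [N village]] [Conj and] [NP [Det a] [N village]]] [VP [VP [V described]] [PP [P with] [NP [Det some] [AP [Adj famous]] [N village]]]]]
The span 'described with some famous village' is the VP node built by VP → VP PP.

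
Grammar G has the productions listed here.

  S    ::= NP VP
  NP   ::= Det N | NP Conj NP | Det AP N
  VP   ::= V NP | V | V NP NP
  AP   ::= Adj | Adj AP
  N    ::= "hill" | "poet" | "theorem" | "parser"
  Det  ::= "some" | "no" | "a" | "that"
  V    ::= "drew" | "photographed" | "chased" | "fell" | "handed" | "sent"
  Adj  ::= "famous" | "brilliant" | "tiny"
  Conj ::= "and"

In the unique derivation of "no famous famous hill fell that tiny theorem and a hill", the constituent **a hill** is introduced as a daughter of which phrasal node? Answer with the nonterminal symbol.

[S [NP [Det no] [AP [Adj famous] [AP [Adj famous]]] [N hill]] [VP [V fell] [NP [NP [Det that] [AP [Adj tiny]] [N theorem]] [Conj and] [NP [Det a] [N hill]]]]]
The span 'a hill' is the NP node built by NP → Det N.
Its mother is the NP built by NP → NP Conj NP.

NP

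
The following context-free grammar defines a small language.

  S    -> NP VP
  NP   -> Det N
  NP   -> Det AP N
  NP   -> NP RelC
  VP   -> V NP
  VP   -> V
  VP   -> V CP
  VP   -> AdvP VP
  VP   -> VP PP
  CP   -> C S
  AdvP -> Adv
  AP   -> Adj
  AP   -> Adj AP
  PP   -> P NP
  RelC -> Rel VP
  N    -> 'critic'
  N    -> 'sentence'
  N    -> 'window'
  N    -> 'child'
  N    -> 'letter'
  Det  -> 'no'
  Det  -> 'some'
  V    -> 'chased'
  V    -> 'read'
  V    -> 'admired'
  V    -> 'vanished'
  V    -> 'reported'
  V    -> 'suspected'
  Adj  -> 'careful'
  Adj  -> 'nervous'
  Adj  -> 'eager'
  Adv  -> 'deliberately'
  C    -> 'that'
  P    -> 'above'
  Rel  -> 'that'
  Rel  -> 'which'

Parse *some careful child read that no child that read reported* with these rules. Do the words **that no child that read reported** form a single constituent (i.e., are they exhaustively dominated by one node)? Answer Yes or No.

[S [NP [Det some] [AP [Adj careful]] [N child]] [VP [V read] [CP [C that] [S [NP [NP [Det no] [N child]] [RelC [Rel that] [VP [V read]]]] [VP [V reported]]]]]]
The words 'that no child that read reported' are exhaustively dominated by a single CP node (built by CP → C S), so they form a constituent.

Yes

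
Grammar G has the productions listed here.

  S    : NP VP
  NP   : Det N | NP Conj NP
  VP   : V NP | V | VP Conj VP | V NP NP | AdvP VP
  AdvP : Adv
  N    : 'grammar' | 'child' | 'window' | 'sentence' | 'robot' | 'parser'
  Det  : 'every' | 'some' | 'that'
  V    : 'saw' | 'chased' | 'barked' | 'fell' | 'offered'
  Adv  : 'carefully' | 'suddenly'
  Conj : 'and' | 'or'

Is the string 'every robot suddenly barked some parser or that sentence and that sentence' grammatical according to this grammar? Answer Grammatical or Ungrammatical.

Grammatical

[S [NP [Det every] [N robot]] [VP [AdvP [Adv suddenly]] [VP [V barked] [NP [NP [Det some] [N parser]] [Conj or] [NP [NP [Det that] [N sentence]] [Conj and] [NP [Det that] [N sentence]]]]]]]
Every word is introduced by a lexical rule and the phrasal rules combine the resulting categories into a single S.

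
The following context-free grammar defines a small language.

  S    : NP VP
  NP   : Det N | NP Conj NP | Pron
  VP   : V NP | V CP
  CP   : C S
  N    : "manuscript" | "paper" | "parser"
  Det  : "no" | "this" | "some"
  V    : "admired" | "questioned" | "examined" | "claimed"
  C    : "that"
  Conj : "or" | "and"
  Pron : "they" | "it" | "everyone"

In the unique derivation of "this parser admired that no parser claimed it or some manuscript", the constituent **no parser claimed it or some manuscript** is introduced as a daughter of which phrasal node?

CP

S
  NP
    Det: this
    N: parser
  VP
    V: admired
    CP
      C: that
      S
        NP
          Det: no
          N: parser
        VP
          V: claimed
          NP
            NP
              Pron: it
            Conj: or
            NP
              Det: some
              N: manuscript
The span 'no parser claimed it or some manuscript' is the S node built by S → NP VP.
Its mother is the CP built by CP → C S.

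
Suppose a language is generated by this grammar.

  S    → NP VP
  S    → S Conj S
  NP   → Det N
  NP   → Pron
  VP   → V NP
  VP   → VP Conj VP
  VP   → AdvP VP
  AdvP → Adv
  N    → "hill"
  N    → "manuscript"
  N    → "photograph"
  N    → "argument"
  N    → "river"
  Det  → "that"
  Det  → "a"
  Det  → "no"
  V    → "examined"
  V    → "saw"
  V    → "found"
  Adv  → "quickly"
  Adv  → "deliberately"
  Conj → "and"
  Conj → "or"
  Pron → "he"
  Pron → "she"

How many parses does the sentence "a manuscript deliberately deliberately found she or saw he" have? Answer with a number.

3

Two of the 3 distinct bracketings:
[S [NP [Det a] [N manuscript]] [VP [VP [AdvP [Adv deliberately]] [VP [AdvP [Adv deliberately]] [VP [V found] [NP [Pron she]]]]] [Conj or] [VP [V saw] [NP [Pron he]]]]]
[S [NP [Det a] [N manuscript]] [VP [AdvP [Adv deliberately]] [VP [VP [AdvP [Adv deliberately]] [VP [V found] [NP [Pron she]]]] [Conj or] [VP [V saw] [NP [Pron he]]]]]]
The trees differ in how a recursive rule is bracketed over the same span.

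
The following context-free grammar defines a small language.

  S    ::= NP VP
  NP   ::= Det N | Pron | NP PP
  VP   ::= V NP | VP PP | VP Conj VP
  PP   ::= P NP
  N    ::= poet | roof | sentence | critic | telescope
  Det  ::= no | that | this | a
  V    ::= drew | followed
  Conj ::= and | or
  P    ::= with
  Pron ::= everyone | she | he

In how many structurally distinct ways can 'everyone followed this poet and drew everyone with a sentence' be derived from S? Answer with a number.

3

Two of the 3 distinct bracketings:
[S [NP [Pron everyone]] [VP [VP [VP [V followed] [NP [Det this] [N poet]]] [Conj and] [VP [V drew] [NP [Pron everyone]]]] [PP [P with] [NP [Det a] [N sentence]]]]]
[S [NP [Pron everyone]] [VP [VP [V followed] [NP [Det this] [N poet]]] [Conj and] [VP [V drew] [NP [NP [Pron everyone]] [PP [P with] [NP [Det a] [N sentence]]]]]]]
The difference turns on whether NP → NP PP is used at the relevant span, versus an alternative expansion of NP.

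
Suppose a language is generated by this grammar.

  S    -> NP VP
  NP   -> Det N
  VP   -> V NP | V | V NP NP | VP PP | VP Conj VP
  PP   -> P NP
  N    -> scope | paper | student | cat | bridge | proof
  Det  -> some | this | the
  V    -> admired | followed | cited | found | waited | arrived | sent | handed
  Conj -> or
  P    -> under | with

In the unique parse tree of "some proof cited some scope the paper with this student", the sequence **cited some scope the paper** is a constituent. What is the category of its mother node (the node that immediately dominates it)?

VP

[S [NP [Det some] [N proof]] [VP [VP [V cited] [NP [Det some] [N scope]] [NP [Det the] [N paper]]] [PP [P with] [NP [Det this] [N student]]]]]
The span 'cited some scope the paper' is the VP node built by VP → V NP NP.
Its mother is the VP built by VP → VP PP.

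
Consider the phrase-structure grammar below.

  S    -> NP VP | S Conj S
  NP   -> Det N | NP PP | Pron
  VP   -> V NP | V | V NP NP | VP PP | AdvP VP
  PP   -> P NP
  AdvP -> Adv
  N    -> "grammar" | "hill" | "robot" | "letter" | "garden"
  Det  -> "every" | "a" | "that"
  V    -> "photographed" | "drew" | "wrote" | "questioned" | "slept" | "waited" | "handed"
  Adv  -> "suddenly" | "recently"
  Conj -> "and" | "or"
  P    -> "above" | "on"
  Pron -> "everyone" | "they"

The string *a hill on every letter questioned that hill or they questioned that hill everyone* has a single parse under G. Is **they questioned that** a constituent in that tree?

No

[S [S [NP [NP [Det a] [N hill]] [PP [P on] [NP [Det every] [N letter]]]] [VP [V questioned] [NP [Det that] [N hill]]]] [Conj or] [S [NP [Pron they]] [VP [V questioned] [NP [Det that] [N hill]] [NP [Pron everyone]]]]]
The smallest constituent containing 'they questioned that' is the S spanning 'they questioned that hill everyone'; no single node in the tree dominates exactly the given words.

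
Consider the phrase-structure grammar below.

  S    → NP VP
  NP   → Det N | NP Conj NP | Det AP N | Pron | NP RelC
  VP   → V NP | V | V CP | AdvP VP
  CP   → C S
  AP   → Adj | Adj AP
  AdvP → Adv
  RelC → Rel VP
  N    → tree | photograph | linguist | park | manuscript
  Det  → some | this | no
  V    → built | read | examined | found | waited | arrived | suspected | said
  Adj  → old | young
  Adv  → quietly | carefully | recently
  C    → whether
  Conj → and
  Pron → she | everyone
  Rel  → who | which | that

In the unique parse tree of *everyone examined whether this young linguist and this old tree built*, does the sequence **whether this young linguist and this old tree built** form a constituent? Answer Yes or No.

Yes

[S [NP [Pron everyone]] [VP [V examined] [CP [C whether] [S [NP [NP [Det this] [AP [Adj young]] [N linguist]] [Conj and] [NP [Det this] [AP [Adj old]] [N tree]]] [VP [V built]]]]]]
The words 'whether this young linguist and this old tree built' are exhaustively dominated by a single CP node (built by CP → C S), so they form a constituent.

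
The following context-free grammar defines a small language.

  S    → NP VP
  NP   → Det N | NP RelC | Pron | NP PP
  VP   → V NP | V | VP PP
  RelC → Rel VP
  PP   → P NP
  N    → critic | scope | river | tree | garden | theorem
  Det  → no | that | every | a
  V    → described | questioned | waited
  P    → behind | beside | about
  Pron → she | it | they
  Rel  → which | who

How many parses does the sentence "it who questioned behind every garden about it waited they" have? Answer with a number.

Two of the 5 distinct bracketings:
[S [NP [NP [Pron it]] [RelC [Rel who] [VP [VP [V questioned]] [PP [P behind] [NP [NP [Det every] [N garden]] [PP [P about] [NP [Pron it]]]]]]]] [VP [V waited] [NP [Pron they]]]]
[S [NP [NP [Pron it]] [RelC [Rel who] [VP [VP [VP [V questioned]] [PP [P behind] [NP [Det every] [N garden]]]] [PP [P about] [NP [Pron it]]]]]] [VP [V waited] [NP [Pron they]]]]
The difference turns on whether NP → NP PP is used at the relevant span, versus an alternative expansion of NP.

5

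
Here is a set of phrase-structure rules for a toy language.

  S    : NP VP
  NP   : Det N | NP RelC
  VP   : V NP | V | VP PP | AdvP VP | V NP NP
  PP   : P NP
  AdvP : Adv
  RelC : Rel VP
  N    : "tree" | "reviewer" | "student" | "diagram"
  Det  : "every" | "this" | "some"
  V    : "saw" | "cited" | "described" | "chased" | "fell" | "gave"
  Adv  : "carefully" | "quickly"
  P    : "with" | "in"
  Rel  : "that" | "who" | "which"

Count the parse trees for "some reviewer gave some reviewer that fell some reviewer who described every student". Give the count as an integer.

6

Two of the 6 distinct bracketings:
[S [NP [Det some] [N reviewer]] [VP [V gave] [NP [NP [Det some] [N reviewer]] [RelC [Rel that] [VP [V fell] [NP [NP [Det some] [N reviewer]] [RelC [Rel who] [VP [V described] [NP [Det every] [N student]]]]]]]]]]
[S [NP [Det some] [N reviewer]] [VP [V gave] [NP [NP [Det some] [N reviewer]] [RelC [Rel that] [VP [V fell] [NP [NP [Det some] [N reviewer]] [RelC [Rel who] [VP [V described]]]] [NP [Det every] [N student]]]]]]]
The difference turns on whether VP → V is used at the relevant span, versus an alternative expansion of VP.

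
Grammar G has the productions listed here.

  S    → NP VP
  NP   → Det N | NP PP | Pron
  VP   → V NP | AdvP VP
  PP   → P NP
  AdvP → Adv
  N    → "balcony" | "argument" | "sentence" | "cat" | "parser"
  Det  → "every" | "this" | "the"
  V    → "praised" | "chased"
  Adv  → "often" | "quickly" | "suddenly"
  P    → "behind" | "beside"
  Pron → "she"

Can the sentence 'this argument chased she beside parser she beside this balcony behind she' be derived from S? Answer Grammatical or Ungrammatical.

Ungrammatical

A P word can never sit immediately before an N word in any string this grammar generates, so the substring 'beside parser' rules out a derivation.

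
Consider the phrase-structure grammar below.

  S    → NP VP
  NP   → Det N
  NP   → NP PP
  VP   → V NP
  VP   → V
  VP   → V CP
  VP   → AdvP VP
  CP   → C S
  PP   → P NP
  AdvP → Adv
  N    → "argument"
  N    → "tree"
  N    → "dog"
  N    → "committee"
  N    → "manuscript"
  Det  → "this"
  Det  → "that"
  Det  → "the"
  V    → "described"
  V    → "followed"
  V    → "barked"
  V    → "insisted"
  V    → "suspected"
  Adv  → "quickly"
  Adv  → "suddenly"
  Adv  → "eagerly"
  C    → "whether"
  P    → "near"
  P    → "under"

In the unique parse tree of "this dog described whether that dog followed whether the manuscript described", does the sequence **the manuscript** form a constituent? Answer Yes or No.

Yes

[S [NP [Det this] [N dog]] [VP [V described] [CP [C whether] [S [NP [Det that] [N dog]] [VP [V followed] [CP [C whether] [S [NP [Det the] [N manuscript]] [VP [V described]]]]]]]]]
The words 'the manuscript' are exhaustively dominated by a single NP node (built by NP → Det N), so they form a constituent.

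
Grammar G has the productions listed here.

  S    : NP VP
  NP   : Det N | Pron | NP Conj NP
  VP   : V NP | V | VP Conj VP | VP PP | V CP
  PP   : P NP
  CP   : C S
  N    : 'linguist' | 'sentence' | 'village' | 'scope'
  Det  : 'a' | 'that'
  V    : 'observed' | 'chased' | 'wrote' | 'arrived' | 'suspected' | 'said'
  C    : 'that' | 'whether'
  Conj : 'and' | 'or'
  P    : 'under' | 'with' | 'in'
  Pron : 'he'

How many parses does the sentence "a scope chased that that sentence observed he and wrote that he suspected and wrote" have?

Two of the 7 distinct bracketings:
[S [NP [Det a] [N scope]] [VP [VP [V chased] [CP [C that] [S [NP [Det that] [N sentence]] [VP [V observed] [NP [Pron he]]]]]] [Conj and] [VP [VP [V wrote] [CP [C that] [S [NP [Pron he]] [VP [V suspected]]]]] [Conj and] [VP [V wrote]]]]]
[S [NP [Det a] [N scope]] [VP [VP [V chased] [CP [C that] [S [NP [Det that] [N sentence]] [VP [V observed] [NP [Pron he]]]]]] [Conj and] [VP [V wrote] [CP [C that] [S [NP [Pron he]] [VP [VP [V suspected]] [Conj and] [VP [V wrote]]]]]]]]
The trees differ in how a recursive rule is bracketed over the same span.

7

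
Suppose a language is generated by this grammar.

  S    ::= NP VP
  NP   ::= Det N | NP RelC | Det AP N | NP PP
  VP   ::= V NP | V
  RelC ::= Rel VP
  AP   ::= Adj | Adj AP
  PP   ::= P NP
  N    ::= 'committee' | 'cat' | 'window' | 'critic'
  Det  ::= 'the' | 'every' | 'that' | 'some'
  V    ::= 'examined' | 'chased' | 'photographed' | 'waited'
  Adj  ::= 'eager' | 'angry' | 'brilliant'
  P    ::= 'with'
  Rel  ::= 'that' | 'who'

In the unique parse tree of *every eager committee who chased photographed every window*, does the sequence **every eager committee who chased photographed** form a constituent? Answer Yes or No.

No

[S [NP [NP [Det every] [AP [Adj eager]] [N committee]] [RelC [Rel who] [VP [V chased]]]] [VP [V photographed] [NP [Det every] [N window]]]]
The smallest constituent containing 'every eager committee who chased photographed' is the S spanning 'every eager committee who chased photographed every window'; no single node in the tree dominates exactly the given words.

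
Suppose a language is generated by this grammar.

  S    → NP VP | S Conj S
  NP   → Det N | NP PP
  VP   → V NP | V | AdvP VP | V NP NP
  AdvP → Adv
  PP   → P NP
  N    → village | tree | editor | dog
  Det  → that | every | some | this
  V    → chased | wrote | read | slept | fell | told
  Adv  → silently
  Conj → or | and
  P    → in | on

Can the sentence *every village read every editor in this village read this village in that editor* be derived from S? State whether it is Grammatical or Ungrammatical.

For S → NP VP, the only prefix that parses as NP is 'every village', but the remainder 'read every editor in this village read this village in that editor' is not a VP under these rules. The alternative S rule S → S Conj S likewise has no satisfying split.

Ungrammatical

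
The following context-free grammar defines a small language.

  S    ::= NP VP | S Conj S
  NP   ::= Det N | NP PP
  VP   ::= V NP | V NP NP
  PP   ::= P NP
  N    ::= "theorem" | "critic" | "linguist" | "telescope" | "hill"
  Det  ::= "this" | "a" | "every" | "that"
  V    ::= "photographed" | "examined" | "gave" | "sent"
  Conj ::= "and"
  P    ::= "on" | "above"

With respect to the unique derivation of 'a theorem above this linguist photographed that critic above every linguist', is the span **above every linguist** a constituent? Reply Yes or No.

Yes

[S [NP [NP [Det a] [N theorem]] [PP [P above] [NP [Det this] [N linguist]]]] [VP [V photographed] [NP [NP [Det that] [N critic]] [PP [P above] [NP [Det every] [N linguist]]]]]]
The words 'above every linguist' are exhaustively dominated by a single PP node (built by PP → P NP), so they form a constituent.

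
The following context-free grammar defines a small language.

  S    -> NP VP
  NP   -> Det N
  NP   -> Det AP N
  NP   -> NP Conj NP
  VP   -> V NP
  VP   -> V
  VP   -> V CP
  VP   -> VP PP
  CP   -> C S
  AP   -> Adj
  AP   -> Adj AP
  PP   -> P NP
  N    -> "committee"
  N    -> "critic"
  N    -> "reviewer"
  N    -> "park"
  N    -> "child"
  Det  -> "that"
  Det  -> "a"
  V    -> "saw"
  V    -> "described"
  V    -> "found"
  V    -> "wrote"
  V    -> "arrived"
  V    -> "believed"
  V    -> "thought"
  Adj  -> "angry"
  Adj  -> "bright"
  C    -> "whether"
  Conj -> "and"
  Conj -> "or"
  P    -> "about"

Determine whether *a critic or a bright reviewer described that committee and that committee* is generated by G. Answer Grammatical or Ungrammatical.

Grammatical

[S [NP [NP [Det a] [N critic]] [Conj or] [NP [Det a] [AP [Adj bright]] [N reviewer]]] [VP [V described] [NP [NP [Det that] [N committee]] [Conj and] [NP [Det that] [N committee]]]]]
The bracketing above is licensed at every node by one of the given productions, with S at the root.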